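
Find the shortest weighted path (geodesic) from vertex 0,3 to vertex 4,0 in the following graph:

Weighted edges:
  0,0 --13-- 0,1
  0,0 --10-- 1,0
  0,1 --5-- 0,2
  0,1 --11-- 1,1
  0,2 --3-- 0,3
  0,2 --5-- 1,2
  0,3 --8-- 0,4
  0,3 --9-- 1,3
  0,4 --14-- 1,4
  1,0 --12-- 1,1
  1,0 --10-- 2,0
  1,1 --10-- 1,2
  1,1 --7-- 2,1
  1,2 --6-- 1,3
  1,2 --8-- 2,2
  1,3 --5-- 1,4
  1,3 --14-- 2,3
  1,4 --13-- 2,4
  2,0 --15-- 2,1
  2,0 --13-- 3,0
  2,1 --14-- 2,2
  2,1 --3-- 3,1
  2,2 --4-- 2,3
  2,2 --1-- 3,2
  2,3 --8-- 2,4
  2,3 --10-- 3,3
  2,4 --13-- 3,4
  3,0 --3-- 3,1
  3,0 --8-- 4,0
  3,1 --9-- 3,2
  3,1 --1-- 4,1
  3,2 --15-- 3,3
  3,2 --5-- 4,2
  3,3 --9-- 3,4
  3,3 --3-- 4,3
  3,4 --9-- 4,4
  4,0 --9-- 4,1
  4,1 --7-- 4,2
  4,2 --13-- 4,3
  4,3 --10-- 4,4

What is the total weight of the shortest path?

Shortest path: 0,3 → 0,2 → 1,2 → 2,2 → 3,2 → 3,1 → 4,1 → 4,0, total weight = 36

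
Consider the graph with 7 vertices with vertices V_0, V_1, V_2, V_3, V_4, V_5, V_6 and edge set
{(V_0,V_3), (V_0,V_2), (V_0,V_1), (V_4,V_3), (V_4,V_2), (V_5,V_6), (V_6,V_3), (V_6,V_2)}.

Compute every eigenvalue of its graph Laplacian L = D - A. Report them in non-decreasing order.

Degrees: deg(V_0) = 3, deg(V_1) = 1, deg(V_2) = 3, deg(V_3) = 3, deg(V_4) = 2, deg(V_5) = 1, deg(V_6) = 3.
L = D − A with rows/columns ordered (V_0, V_1, V_2, V_3, V_4, V_5, V_6):
  [ 3, -1, -1, -1,  0,  0,  0]
  [-1,  1,  0,  0,  0,  0,  0]
  [-1,  0,  3,  0, -1,  0, -1]
  [-1,  0,  0,  3, -1,  0, -1]
  [ 0,  0, -1, -1,  2,  0,  0]
  [ 0,  0,  0,  0,  0,  1, -1]
  [ 0,  0, -1, -1,  0, -1,  3]
Characteristic polynomial: det(λI − L) = λ(λ² − 4λ + 2)(λ − 1)(λ² − 8λ + 14)(λ − 3).
Roots: λ = 0; (λ² − 4λ + 2) = 0 ⇒ λ = 2 ± √2 ≈ 0.5858, 3.4142; (λ − 1) = 0 ⇒ λ = 1; (λ² − 8λ + 14) = 0 ⇒ λ = 4 ± √2 ≈ 2.5858, 5.4142; (λ − 3) = 0 ⇒ λ = 3.
(Check: the roots sum (with multiplicity) to 16, matching trace L = Σdeg = 2·8 = 16.)
Laplacian eigenvalues (increasing order): [0.0, 0.5858, 1.0, 2.5858, 3.0, 3.4142, 5.4142]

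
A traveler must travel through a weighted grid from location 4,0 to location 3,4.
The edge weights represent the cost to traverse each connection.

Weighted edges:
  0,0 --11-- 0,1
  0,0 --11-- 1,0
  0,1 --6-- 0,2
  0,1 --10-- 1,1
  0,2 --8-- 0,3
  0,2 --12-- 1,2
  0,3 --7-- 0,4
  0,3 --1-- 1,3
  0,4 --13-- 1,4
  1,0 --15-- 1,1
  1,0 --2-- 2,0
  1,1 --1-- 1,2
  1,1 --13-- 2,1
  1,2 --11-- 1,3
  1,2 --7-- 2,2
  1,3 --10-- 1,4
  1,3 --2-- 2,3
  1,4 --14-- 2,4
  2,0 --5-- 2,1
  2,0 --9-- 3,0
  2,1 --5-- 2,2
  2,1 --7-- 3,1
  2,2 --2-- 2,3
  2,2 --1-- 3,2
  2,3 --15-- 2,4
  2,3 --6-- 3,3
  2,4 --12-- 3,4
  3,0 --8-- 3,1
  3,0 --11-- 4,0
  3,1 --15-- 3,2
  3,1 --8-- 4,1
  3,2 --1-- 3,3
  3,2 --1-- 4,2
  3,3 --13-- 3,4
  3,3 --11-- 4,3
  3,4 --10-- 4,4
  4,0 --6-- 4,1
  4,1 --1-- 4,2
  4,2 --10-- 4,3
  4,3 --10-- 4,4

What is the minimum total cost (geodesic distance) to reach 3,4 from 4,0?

Shortest path: 4,0 → 4,1 → 4,2 → 3,2 → 3,3 → 3,4, total weight = 22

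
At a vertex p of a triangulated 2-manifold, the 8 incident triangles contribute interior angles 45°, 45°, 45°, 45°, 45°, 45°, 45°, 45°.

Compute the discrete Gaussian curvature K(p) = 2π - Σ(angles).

Sum of angles = 360°. K = 360° - 360° = 0° = 0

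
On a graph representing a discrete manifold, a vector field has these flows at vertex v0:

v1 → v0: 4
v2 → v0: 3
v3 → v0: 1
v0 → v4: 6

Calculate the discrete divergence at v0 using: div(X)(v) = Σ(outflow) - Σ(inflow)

Divergence = sum of outgoing flows = (-4) + (-3) + (-1) + 6 = -2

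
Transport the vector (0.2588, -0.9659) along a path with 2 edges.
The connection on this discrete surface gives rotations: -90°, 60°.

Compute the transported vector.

Total rotation: (-90°) + 60° = -30°. Final vector: (-0.2588, -0.9659)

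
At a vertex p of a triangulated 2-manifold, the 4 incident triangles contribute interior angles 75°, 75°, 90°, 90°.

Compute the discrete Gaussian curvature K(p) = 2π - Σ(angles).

Sum of angles = 330°. K = 360° - 330° = 30°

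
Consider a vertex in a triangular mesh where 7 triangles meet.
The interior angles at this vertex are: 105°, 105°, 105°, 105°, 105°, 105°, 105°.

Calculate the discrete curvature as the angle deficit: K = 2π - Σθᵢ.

Sum of angles = 735°. K = 360° - 735° = -375°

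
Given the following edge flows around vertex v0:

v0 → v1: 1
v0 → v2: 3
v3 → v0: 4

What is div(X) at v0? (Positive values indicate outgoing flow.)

Divergence = sum of outgoing flows = 1 + 3 + (-4) = 0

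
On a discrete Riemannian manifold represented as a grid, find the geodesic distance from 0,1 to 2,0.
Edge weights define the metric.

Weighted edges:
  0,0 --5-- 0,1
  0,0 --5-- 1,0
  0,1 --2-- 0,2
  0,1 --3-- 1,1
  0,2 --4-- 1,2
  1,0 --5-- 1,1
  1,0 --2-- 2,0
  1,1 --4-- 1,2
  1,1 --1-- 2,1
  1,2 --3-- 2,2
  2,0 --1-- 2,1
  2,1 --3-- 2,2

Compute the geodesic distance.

Shortest path: 0,1 → 1,1 → 2,1 → 2,0, total weight = 5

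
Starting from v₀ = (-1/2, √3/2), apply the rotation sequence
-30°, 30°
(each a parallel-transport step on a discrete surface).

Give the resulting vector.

Total rotation: (-30°) + 30° = 0°. Final vector: (-0.5000, 0.8660)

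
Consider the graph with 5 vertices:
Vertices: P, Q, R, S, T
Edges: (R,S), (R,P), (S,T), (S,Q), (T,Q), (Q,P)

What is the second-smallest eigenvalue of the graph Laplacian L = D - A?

Degrees: deg(P) = 2, deg(Q) = 3, deg(R) = 2, deg(S) = 3, deg(T) = 2.
L = D − A with rows/columns ordered (P, Q, R, S, T):
  [ 2, -1, -1,  0,  0]
  [-1,  3,  0, -1, -1]
  [-1,  0,  2, -1,  0]
  [ 0, -1, -1,  3, -1]
  [ 0, -1,  0, -1,  2]
Characteristic polynomial: det(λI − L) = λ(λ² − 5λ + 5)(λ² − 7λ + 11).
Roots: λ = 0; (λ² − 5λ + 5) = 0 ⇒ λ = (5 ± √5)/2 ≈ 1.382, 3.618; (λ² − 7λ + 11) = 0 ⇒ λ = (7 ± √5)/2 ≈ 2.382, 4.618.
(Check: the roots sum (with multiplicity) to 12, matching trace L = Σdeg = 2·6 = 12.)
Laplacian eigenvalues: [0.0, 1.382, 2.382, 3.618, 4.618]. Algebraic connectivity (smallest non-zero eigenvalue) = 1.382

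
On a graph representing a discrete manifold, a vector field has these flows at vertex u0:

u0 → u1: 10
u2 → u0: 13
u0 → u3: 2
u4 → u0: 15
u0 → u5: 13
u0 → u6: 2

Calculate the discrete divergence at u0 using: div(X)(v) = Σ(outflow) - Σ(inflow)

Divergence = sum of outgoing flows = 10 + (-13) + 2 + (-15) + 13 + 2 = -1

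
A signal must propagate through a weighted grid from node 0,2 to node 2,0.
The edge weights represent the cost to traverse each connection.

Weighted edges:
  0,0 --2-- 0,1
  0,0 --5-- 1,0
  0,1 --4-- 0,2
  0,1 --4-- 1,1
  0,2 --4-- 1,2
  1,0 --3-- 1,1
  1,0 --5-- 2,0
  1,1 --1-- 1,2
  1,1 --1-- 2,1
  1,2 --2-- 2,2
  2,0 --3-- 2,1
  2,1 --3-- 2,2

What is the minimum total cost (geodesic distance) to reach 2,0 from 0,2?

Shortest path: 0,2 → 1,2 → 1,1 → 2,1 → 2,0, total weight = 9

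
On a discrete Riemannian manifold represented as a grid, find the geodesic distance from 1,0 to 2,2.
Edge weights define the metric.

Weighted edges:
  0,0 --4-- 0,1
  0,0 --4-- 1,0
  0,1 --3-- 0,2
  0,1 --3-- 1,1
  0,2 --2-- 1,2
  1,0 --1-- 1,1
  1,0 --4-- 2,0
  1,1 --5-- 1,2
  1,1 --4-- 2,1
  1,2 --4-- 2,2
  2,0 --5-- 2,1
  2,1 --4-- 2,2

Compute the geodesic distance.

Shortest path: 1,0 → 1,1 → 2,1 → 2,2, total weight = 9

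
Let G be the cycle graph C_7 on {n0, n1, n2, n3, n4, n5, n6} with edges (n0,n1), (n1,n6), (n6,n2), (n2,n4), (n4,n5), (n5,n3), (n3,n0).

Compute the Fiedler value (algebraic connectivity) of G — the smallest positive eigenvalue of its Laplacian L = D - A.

The cycle graph C_n has Laplacian eigenvalues λ_k = 2 − 2cos(2πk/n), k = 0, 1, …, n−1. Here n = 7:
k=0: 2 − 2cos(0) = 0.0; k=1: 2 − 2cos(2π/7) = 0.753; k=2: 2 − 2cos(4π/7) = 2.445; k=3: 2 − 2cos(6π/7) = 3.8019; k=4: 2 − 2cos(8π/7) = 3.8019; k=5: 2 − 2cos(10π/7) = 2.445; k=6: 2 − 2cos(12π/7) = 0.753.
Laplacian eigenvalues: [0.0, 0.753, 0.753, 2.445, 2.445, 3.8019, 3.8019]. Algebraic connectivity (smallest non-zero eigenvalue) = 0.753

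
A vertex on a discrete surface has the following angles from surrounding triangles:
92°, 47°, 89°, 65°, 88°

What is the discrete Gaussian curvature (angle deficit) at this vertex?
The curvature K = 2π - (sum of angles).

Sum of angles = 381°. K = 360° - 381° = -21° = -7π/60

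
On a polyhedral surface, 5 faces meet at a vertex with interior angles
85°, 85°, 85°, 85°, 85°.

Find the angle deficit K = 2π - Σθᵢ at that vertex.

Sum of angles = 425°. K = 360° - 425° = -65° = -13π/36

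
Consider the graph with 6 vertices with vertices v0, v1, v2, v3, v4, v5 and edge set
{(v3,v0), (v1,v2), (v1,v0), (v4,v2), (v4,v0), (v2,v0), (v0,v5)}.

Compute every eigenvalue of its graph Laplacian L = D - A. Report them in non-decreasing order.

Degrees: deg(v0) = 5, deg(v1) = 2, deg(v2) = 3, deg(v3) = 1, deg(v4) = 2, deg(v5) = 1.
L = D − A with rows/columns ordered (v0, v1, v2, v3, v4, v5):
  [ 5, -1, -1, -1, -1, -1]
  [-1,  2, -1,  0,  0,  0]
  [-1, -1,  3,  0, -1,  0]
  [-1,  0,  0,  1,  0,  0]
  [-1,  0, -1,  0,  2,  0]
  [-1,  0,  0,  0,  0,  1]
Characteristic polynomial: det(λI − L) = λ(λ − 1)²(λ − 2)(λ − 4)(λ − 6).
Roots: λ = 0; (λ − 1) = 0 ⇒ λ = 1 (multiplicity 2); (λ − 2) = 0 ⇒ λ = 2; (λ − 4) = 0 ⇒ λ = 4; (λ − 6) = 0 ⇒ λ = 6.
(Check: the roots sum (with multiplicity) to 14, matching trace L = Σdeg = 2·7 = 14.)
Laplacian eigenvalues (increasing order): [0.0, 1.0, 1.0, 2.0, 4.0, 6.0]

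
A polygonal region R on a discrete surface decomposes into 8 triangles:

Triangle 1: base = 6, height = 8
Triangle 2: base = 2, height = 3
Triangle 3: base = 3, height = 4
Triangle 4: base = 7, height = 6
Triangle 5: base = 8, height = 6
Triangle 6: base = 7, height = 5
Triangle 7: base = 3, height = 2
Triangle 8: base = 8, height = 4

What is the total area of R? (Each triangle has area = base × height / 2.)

(1/2)×6×8 + (1/2)×2×3 + (1/2)×3×4 + (1/2)×7×6 + (1/2)×8×6 + (1/2)×7×5 + (1/2)×3×2 + (1/2)×8×4 = 114.5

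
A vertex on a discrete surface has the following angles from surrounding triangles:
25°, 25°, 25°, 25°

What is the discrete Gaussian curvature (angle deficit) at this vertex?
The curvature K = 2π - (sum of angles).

Sum of angles = 100°. K = 360° - 100° = 260° = 13π/9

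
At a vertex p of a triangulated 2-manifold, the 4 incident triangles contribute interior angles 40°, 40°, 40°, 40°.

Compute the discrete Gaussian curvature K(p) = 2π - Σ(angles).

Sum of angles = 160°. K = 360° - 160° = 200°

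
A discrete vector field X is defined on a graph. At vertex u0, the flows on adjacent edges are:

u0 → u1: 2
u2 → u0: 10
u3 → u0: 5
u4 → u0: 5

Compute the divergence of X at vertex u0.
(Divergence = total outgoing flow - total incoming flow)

Divergence = sum of outgoing flows = 2 + (-10) + (-5) + (-5) = -18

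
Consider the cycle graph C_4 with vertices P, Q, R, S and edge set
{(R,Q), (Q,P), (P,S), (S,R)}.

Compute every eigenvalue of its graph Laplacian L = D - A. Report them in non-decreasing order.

The cycle graph C_n has Laplacian eigenvalues λ_k = 2 − 2cos(2πk/n), k = 0, 1, …, n−1. Here n = 4:
k=0: 2 − 2cos(0) = 0.0; k=1: 2 − 2cos(π/2) = 2.0; k=2: 2 − 2cos(π) = 4.0; k=3: 2 − 2cos(3π/2) = 2.0.
Laplacian eigenvalues (increasing order): [0.0, 2.0, 2.0, 4.0]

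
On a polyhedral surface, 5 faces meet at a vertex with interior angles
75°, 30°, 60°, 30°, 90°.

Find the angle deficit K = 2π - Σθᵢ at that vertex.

Sum of angles = 285°. K = 360° - 285° = 75° = 5π/12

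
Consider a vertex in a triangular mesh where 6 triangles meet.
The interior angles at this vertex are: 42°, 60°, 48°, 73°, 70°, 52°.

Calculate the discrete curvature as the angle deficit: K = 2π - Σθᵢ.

Sum of angles = 345°. K = 360° - 345° = 15° = π/12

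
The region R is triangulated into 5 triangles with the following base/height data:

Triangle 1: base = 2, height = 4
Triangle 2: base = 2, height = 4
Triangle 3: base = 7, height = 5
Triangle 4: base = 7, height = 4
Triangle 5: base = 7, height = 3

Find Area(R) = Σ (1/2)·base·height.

(1/2)×2×4 + (1/2)×2×4 + (1/2)×7×5 + (1/2)×7×4 + (1/2)×7×3 = 50.0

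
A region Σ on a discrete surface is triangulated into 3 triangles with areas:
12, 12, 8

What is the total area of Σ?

12 + 12 + 8 = 32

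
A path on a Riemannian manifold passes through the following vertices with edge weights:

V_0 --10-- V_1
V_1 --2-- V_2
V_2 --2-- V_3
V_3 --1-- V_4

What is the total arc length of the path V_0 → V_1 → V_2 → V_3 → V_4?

Arc length = 10 + 2 + 2 + 1 = 15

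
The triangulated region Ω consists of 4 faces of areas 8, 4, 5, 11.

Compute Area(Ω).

8 + 4 + 5 + 11 = 28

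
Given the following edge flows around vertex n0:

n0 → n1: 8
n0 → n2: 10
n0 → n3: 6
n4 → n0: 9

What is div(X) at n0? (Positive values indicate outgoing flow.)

Divergence = sum of outgoing flows = 8 + 10 + 6 + (-9) = 15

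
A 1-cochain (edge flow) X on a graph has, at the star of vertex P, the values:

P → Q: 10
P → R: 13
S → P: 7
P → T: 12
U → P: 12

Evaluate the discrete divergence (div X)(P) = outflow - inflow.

Divergence = sum of outgoing flows = 10 + 13 + (-7) + 12 + (-12) = 16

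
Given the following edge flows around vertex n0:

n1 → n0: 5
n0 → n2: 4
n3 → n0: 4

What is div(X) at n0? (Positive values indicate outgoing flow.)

Divergence = sum of outgoing flows = (-5) + 4 + (-4) = -5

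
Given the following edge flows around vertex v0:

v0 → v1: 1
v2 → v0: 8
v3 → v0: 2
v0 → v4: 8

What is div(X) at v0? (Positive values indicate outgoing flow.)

Divergence = sum of outgoing flows = 1 + (-8) + (-2) + 8 = -1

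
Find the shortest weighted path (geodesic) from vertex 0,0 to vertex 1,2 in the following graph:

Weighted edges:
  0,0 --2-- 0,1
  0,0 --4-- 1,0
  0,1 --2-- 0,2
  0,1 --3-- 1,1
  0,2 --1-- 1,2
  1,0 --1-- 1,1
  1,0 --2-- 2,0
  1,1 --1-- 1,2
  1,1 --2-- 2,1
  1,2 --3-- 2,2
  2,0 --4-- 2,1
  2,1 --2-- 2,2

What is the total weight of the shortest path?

Shortest path: 0,0 → 0,1 → 0,2 → 1,2, total weight = 5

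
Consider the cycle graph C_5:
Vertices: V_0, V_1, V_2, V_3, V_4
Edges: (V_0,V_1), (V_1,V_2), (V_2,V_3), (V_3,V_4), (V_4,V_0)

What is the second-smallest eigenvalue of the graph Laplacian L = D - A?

The cycle graph C_n has Laplacian eigenvalues λ_k = 2 − 2cos(2πk/n), k = 0, 1, …, n−1. Here n = 5:
k=0: 2 − 2cos(0) = 0.0; k=1: 2 − 2cos(2π/5) = 1.382; k=2: 2 − 2cos(4π/5) = 3.618; k=3: 2 − 2cos(6π/5) = 3.618; k=4: 2 − 2cos(8π/5) = 1.382.
Laplacian eigenvalues: [0.0, 1.382, 1.382, 3.618, 3.618]. Algebraic connectivity (smallest non-zero eigenvalue) = 1.382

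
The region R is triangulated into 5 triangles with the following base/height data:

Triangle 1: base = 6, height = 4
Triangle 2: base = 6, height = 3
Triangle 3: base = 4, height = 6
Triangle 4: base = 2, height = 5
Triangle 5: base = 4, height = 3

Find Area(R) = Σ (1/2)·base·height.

(1/2)×6×4 + (1/2)×6×3 + (1/2)×4×6 + (1/2)×2×5 + (1/2)×4×3 = 44.0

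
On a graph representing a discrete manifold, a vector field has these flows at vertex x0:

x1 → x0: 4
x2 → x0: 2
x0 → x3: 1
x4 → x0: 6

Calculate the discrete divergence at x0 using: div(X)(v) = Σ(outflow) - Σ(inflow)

Divergence = sum of outgoing flows = (-4) + (-2) + 1 + (-6) = -11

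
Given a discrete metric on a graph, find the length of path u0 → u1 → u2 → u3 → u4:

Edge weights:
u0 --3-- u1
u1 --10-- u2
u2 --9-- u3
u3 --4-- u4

Arc length = 3 + 10 + 9 + 4 = 26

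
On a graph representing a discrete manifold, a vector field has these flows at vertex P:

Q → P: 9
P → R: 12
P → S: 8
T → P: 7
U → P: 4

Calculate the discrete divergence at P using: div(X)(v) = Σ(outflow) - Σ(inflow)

Divergence = sum of outgoing flows = (-9) + 12 + 8 + (-7) + (-4) = 0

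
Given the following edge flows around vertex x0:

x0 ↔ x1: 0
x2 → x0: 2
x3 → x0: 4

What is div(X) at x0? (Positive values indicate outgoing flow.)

Divergence = sum of outgoing flows = 0 + (-2) + (-4) = -6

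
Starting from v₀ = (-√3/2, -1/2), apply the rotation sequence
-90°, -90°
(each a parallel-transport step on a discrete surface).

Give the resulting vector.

Total rotation: (-90°) + (-90°) = -180° ≡ 180° (mod 360°). Final vector: (0.8660, 0.5000)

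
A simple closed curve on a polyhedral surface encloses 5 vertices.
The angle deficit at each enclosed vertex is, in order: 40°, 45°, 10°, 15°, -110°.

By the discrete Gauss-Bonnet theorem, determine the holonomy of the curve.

Holonomy = total enclosed curvature = 40° + 45° + 10° + 15° + (-110°) = 0°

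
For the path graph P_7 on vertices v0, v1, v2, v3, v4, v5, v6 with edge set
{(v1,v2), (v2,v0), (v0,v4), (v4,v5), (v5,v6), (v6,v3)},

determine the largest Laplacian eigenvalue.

The path graph P_n has Laplacian eigenvalues λ_k = 2 − 2cos(kπ/n), k = 0, 1, …, n−1. Here n = 7:
k=0: 2 − 2cos(0) = 0.0; k=1: 2 − 2cos(π/7) = 0.1981; k=2: 2 − 2cos(2π/7) = 0.753; k=3: 2 − 2cos(3π/7) = 1.555; k=4: 2 − 2cos(4π/7) = 2.445; k=5: 2 − 2cos(5π/7) = 3.247; k=6: 2 − 2cos(6π/7) = 3.8019.
Laplacian eigenvalues: [0.0, 0.1981, 0.753, 1.555, 2.445, 3.247, 3.8019]. Largest eigenvalue (spectral radius) = 3.8019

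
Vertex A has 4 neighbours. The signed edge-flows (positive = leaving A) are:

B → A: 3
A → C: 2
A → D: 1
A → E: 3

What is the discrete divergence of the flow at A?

Divergence = sum of outgoing flows = (-3) + 2 + 1 + 3 = 3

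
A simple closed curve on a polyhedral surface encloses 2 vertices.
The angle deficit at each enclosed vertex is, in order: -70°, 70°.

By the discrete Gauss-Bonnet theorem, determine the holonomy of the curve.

Holonomy = total enclosed curvature = (-70°) + 70° = 0°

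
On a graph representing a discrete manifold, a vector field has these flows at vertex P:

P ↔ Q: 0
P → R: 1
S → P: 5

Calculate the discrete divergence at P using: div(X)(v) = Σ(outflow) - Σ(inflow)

Divergence = sum of outgoing flows = 0 + 1 + (-5) = -4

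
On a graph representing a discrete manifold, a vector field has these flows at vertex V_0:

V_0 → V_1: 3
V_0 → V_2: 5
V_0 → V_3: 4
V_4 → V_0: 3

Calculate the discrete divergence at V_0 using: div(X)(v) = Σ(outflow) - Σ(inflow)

Divergence = sum of outgoing flows = 3 + 5 + 4 + (-3) = 9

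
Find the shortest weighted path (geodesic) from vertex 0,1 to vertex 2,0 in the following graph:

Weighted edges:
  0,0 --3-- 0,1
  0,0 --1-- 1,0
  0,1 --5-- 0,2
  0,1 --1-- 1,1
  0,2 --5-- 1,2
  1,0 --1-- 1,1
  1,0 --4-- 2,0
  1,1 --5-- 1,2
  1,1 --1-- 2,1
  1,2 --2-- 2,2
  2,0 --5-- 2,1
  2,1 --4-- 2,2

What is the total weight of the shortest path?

Shortest path: 0,1 → 1,1 → 1,0 → 2,0, total weight = 6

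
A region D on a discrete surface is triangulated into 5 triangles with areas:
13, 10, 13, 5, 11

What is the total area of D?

13 + 10 + 13 + 5 + 11 = 52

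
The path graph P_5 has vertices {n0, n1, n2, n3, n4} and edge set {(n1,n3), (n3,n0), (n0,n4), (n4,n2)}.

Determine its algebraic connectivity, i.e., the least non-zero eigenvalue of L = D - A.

The path graph P_n has Laplacian eigenvalues λ_k = 2 − 2cos(kπ/n), k = 0, 1, …, n−1. Here n = 5:
k=0: 2 − 2cos(0) = 0.0; k=1: 2 − 2cos(π/5) = 0.382; k=2: 2 − 2cos(2π/5) = 1.382; k=3: 2 − 2cos(3π/5) = 2.618; k=4: 2 − 2cos(4π/5) = 3.618.
Laplacian eigenvalues: [0.0, 0.382, 1.382, 2.618, 3.618]. Algebraic connectivity (smallest non-zero eigenvalue) = 0.382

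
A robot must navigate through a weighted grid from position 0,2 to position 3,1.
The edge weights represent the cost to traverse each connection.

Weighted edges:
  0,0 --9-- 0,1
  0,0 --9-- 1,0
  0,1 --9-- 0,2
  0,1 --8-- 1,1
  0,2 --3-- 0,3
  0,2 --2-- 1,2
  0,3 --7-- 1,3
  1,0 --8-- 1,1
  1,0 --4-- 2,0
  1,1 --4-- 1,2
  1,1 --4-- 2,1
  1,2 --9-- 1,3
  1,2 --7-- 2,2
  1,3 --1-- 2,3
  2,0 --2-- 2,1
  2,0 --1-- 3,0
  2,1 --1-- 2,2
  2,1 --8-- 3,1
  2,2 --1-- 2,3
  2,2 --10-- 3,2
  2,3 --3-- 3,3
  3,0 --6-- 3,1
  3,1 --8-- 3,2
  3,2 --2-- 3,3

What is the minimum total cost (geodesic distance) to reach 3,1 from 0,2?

Shortest path: 0,2 → 1,2 → 1,1 → 2,1 → 3,1, total weight = 18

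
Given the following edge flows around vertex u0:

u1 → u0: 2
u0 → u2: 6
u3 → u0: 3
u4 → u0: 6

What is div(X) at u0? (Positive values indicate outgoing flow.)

Divergence = sum of outgoing flows = (-2) + 6 + (-3) + (-6) = -5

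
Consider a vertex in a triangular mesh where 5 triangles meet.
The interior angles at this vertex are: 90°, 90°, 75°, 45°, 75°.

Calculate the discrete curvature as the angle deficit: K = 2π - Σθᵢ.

Sum of angles = 375°. K = 360° - 375° = -15° = -π/12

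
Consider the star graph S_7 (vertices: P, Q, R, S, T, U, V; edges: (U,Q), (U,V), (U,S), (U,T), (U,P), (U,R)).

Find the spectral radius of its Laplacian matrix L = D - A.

The star S_7 is the complete bipartite graph K_{1,6} (one hub of degree 6, 6 leaves of degree 1). The Laplacian spectrum of K_{p,q} is 0, p (multiplicity q−1), q (multiplicity p−1), p+q. With p = 1, q = 6: 0 once, 1 with multiplicity 5, and 7 once. (Check: trace L = sum of degrees = 12 = 5·1 + 7.)
Laplacian eigenvalues: [0.0, 1.0, 1.0, 1.0, 1.0, 1.0, 7.0]. Largest eigenvalue (spectral radius) = 7.0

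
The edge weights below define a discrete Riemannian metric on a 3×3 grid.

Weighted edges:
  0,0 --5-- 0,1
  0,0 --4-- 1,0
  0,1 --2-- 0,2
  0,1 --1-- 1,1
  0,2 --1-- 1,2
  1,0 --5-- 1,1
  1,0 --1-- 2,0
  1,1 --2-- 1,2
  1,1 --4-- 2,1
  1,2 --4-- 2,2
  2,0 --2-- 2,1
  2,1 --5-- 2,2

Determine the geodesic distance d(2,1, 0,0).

Shortest path: 2,1 → 2,0 → 1,0 → 0,0, total weight = 7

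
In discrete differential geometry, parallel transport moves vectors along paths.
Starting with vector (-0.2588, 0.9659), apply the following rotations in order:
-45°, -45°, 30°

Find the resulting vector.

Total rotation: (-45°) + (-45°) + 30° = -60°. Final vector: (0.7071, 0.7071)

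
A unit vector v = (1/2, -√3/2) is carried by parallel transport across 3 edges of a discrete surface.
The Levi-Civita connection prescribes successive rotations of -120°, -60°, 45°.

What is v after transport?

Total rotation: (-120°) + (-60°) + 45° = -135°. Final vector: (-0.9659, 0.2588)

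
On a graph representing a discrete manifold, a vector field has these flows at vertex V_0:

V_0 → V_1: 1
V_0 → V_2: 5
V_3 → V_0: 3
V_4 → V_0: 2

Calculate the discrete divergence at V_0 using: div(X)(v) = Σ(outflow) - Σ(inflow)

Divergence = sum of outgoing flows = 1 + 5 + (-3) + (-2) = 1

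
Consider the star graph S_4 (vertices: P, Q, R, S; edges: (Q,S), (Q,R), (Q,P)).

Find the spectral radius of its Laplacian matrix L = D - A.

The star S_4 is the complete bipartite graph K_{1,3} (one hub of degree 3, 3 leaves of degree 1). The Laplacian spectrum of K_{p,q} is 0, p (multiplicity q−1), q (multiplicity p−1), p+q. With p = 1, q = 3: 0 once, 1 with multiplicity 2, and 4 once. (Check: trace L = sum of degrees = 6 = 2·1 + 4.)
Laplacian eigenvalues: [0.0, 1.0, 1.0, 4.0]. Largest eigenvalue (spectral radius) = 4.0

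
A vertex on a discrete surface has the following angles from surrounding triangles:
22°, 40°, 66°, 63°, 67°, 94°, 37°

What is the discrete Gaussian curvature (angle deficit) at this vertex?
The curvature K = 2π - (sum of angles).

Sum of angles = 389°. K = 360° - 389° = -29° = -29π/180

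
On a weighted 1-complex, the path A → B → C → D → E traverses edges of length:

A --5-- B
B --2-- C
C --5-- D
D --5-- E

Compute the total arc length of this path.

Arc length = 5 + 2 + 5 + 5 = 17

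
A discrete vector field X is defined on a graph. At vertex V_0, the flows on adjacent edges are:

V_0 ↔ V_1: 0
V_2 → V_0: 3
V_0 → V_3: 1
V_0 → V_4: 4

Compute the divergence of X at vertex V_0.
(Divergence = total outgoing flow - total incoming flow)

Divergence = sum of outgoing flows = 0 + (-3) + 1 + 4 = 2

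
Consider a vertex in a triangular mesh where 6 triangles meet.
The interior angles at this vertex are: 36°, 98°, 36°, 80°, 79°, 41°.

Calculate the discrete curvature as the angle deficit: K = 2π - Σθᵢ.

Sum of angles = 370°. K = 360° - 370° = -10° = -π/18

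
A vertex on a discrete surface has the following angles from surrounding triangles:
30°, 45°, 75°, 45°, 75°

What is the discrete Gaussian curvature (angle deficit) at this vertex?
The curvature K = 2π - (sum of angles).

Sum of angles = 270°. K = 360° - 270° = 90° = π/2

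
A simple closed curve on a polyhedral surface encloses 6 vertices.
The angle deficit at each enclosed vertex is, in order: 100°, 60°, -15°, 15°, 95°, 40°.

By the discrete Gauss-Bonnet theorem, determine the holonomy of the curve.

Holonomy = total enclosed curvature = 100° + 60° + (-15°) + 15° + 95° + 40° = 295°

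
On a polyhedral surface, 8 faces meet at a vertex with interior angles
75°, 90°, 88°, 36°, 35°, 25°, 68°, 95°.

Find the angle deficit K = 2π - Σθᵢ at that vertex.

Sum of angles = 512°. K = 360° - 512° = -152° = -38π/45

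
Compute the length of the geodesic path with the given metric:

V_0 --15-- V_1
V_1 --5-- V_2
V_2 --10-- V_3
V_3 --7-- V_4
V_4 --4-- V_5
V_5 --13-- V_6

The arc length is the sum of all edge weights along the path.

Arc length = 15 + 5 + 10 + 7 + 4 + 13 = 54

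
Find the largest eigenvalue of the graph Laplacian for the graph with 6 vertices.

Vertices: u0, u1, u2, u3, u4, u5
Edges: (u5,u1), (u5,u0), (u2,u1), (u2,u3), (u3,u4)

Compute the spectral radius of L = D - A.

Degrees: deg(u0) = 1, deg(u1) = 2, deg(u2) = 2, deg(u3) = 2, deg(u4) = 1, deg(u5) = 2.
L = D − A with rows/columns ordered (u0, u1, u2, u3, u4, u5):
  [ 1,  0,  0,  0,  0, -1]
  [ 0,  2, -1,  0,  0, -1]
  [ 0, -1,  2, -1,  0,  0]
  [ 0,  0, -1,  2, -1,  0]
  [ 0,  0,  0, -1,  1,  0]
  [-1, -1,  0,  0,  0,  2]
Characteristic polynomial: det(λI − L) = λ(λ² − 4λ + 1)(λ − 1)(λ − 2)(λ − 3).
Roots: λ = 0; (λ² − 4λ + 1) = 0 ⇒ λ = 2 ± √3 ≈ 0.2679, 3.7321; (λ − 1) = 0 ⇒ λ = 1; (λ − 2) = 0 ⇒ λ = 2; (λ − 3) = 0 ⇒ λ = 3.
(Check: the roots sum (with multiplicity) to 10, matching trace L = Σdeg = 2·5 = 10.)
Laplacian eigenvalues: [0.0, 0.2679, 1.0, 2.0, 3.0, 3.7321]. Largest eigenvalue (spectral radius) = 3.7321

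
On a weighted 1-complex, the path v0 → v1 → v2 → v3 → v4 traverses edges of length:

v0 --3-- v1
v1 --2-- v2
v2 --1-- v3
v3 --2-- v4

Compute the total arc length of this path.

Arc length = 3 + 2 + 1 + 2 = 8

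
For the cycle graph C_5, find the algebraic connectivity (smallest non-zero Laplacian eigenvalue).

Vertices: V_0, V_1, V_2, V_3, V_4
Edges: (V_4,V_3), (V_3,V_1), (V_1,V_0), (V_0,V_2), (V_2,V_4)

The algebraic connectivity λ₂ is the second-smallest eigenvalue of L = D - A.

The cycle graph C_n has Laplacian eigenvalues λ_k = 2 − 2cos(2πk/n), k = 0, 1, …, n−1. Here n = 5:
k=0: 2 − 2cos(0) = 0.0; k=1: 2 − 2cos(2π/5) = 1.382; k=2: 2 − 2cos(4π/5) = 3.618; k=3: 2 − 2cos(6π/5) = 3.618; k=4: 2 − 2cos(8π/5) = 1.382.
Laplacian eigenvalues: [0.0, 1.382, 1.382, 3.618, 3.618]. Algebraic connectivity (smallest non-zero eigenvalue) = 1.382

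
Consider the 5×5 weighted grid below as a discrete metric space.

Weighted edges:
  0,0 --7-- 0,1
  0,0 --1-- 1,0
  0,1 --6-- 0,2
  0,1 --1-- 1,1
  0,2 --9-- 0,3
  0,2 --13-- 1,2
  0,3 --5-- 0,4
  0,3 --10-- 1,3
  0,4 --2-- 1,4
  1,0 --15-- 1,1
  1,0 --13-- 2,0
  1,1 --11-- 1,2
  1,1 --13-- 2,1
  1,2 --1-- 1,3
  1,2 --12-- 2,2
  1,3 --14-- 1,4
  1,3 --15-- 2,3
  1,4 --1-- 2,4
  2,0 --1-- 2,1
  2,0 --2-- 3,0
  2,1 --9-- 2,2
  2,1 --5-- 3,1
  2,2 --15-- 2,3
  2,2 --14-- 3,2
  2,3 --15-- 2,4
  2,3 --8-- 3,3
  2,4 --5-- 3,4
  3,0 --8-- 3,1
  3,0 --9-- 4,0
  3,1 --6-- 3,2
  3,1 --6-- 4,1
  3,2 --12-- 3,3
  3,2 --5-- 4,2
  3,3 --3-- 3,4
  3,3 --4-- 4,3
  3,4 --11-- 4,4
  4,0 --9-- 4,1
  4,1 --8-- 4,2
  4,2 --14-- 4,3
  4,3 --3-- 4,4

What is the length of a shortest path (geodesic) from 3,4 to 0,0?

Shortest path: 3,4 → 2,4 → 1,4 → 0,4 → 0,3 → 0,2 → 0,1 → 0,0, total weight = 35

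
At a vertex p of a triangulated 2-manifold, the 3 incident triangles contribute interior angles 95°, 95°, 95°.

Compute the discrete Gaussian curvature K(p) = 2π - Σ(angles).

Sum of angles = 285°. K = 360° - 285° = 75°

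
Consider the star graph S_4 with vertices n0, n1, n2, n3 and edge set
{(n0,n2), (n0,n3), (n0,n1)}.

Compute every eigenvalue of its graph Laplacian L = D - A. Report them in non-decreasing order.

The star S_4 is the complete bipartite graph K_{1,3} (one hub of degree 3, 3 leaves of degree 1). The Laplacian spectrum of K_{p,q} is 0, p (multiplicity q−1), q (multiplicity p−1), p+q. With p = 1, q = 3: 0 once, 1 with multiplicity 2, and 4 once. (Check: trace L = sum of degrees = 6 = 2·1 + 4.)
Laplacian eigenvalues (increasing order): [0.0, 1.0, 1.0, 4.0]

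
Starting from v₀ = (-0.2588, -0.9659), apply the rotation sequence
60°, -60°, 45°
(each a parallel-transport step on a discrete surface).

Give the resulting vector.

Total rotation: 60° + (-60°) + 45° = 45°. Final vector: (0.5000, -0.8660)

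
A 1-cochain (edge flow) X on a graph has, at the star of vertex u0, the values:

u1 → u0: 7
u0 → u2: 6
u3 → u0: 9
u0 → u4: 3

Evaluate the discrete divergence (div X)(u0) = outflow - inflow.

Divergence = sum of outgoing flows = (-7) + 6 + (-9) + 3 = -7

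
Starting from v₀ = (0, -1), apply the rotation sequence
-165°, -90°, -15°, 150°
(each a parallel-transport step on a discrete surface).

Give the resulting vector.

Total rotation: (-165°) + (-90°) + (-15°) + 150° = -120°. Final vector: (-0.8660, 0.5000)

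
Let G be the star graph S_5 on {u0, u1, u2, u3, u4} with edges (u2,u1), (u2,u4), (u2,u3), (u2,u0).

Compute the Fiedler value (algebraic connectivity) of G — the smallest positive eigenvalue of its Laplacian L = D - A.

The star S_5 is the complete bipartite graph K_{1,4} (one hub of degree 4, 4 leaves of degree 1). The Laplacian spectrum of K_{p,q} is 0, p (multiplicity q−1), q (multiplicity p−1), p+q. With p = 1, q = 4: 0 once, 1 with multiplicity 3, and 5 once. (Check: trace L = sum of degrees = 8 = 3·1 + 5.)
Laplacian eigenvalues: [0.0, 1.0, 1.0, 1.0, 5.0]. Algebraic connectivity (smallest non-zero eigenvalue) = 1.0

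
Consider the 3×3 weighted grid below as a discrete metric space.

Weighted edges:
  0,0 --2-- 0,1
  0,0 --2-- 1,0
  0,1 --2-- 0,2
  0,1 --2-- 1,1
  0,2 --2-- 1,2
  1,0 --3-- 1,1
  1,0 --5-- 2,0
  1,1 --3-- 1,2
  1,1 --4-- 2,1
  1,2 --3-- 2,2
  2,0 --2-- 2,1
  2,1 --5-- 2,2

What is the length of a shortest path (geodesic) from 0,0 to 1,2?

Shortest path: 0,0 → 0,1 → 0,2 → 1,2, total weight = 6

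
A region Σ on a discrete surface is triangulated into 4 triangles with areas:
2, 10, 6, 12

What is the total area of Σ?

2 + 10 + 6 + 12 = 30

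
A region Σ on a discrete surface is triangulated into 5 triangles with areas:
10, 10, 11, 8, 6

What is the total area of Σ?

10 + 10 + 11 + 8 + 6 = 45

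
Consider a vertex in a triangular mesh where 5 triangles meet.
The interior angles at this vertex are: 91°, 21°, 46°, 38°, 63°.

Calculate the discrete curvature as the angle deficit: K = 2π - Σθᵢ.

Sum of angles = 259°. K = 360° - 259° = 101° = 101π/180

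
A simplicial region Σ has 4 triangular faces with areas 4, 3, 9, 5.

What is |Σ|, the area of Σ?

4 + 3 + 9 + 5 = 21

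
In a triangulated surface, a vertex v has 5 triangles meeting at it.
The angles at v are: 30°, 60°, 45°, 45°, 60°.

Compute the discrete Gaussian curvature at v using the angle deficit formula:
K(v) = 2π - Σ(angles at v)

Sum of angles = 240°. K = 360° - 240° = 120° = 2π/3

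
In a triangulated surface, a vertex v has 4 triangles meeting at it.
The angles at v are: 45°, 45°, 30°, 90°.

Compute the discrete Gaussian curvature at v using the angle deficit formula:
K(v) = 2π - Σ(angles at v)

Sum of angles = 210°. K = 360° - 210° = 150°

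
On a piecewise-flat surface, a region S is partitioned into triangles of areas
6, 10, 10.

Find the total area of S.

6 + 10 + 10 = 26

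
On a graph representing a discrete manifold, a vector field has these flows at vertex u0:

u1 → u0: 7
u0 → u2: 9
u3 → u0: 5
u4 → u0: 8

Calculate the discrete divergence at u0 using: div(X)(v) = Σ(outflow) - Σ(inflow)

Divergence = sum of outgoing flows = (-7) + 9 + (-5) + (-8) = -11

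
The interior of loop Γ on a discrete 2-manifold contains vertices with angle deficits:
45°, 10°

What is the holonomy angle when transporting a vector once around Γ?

Holonomy = total enclosed curvature = 45° + 10° = 55°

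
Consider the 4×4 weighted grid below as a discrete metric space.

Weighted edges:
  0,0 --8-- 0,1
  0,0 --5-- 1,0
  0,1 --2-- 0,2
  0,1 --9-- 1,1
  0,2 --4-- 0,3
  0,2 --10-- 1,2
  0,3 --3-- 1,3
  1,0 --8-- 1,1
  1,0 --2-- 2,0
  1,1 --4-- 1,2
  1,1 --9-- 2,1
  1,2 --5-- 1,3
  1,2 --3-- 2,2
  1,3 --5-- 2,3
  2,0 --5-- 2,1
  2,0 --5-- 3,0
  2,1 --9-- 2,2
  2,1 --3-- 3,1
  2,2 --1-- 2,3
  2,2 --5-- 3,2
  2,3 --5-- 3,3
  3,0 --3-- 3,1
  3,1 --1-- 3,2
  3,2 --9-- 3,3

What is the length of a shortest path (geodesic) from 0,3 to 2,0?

Shortest path: 0,3 → 0,2 → 0,1 → 0,0 → 1,0 → 2,0, total weight = 21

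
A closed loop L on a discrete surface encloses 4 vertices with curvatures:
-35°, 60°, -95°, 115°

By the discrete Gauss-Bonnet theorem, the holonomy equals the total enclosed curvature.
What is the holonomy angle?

Holonomy = total enclosed curvature = (-35°) + 60° + (-95°) + 115° = 45°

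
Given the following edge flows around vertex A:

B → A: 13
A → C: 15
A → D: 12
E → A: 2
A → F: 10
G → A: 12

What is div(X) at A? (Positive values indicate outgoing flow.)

Divergence = sum of outgoing flows = (-13) + 15 + 12 + (-2) + 10 + (-12) = 10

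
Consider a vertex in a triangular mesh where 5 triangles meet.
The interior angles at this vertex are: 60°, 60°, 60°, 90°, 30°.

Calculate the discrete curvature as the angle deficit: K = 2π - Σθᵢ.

Sum of angles = 300°. K = 360° - 300° = 60°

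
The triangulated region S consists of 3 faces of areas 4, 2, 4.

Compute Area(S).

4 + 2 + 4 = 10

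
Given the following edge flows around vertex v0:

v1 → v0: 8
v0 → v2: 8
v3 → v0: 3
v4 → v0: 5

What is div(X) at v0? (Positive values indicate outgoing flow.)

Divergence = sum of outgoing flows = (-8) + 8 + (-3) + (-5) = -8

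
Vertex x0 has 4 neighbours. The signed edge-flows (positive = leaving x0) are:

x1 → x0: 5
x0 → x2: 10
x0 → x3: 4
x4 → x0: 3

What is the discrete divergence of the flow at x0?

Divergence = sum of outgoing flows = (-5) + 10 + 4 + (-3) = 6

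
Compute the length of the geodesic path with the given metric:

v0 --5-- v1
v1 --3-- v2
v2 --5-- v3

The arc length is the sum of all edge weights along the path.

Arc length = 5 + 3 + 5 = 13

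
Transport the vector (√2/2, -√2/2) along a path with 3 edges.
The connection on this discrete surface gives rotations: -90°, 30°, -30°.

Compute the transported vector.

Total rotation: (-90°) + 30° + (-30°) = -90°. Final vector: (-0.7071, -0.7071)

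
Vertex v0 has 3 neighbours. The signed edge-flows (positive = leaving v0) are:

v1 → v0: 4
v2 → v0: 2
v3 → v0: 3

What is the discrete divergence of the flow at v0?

Divergence = sum of outgoing flows = (-4) + (-2) + (-3) = -9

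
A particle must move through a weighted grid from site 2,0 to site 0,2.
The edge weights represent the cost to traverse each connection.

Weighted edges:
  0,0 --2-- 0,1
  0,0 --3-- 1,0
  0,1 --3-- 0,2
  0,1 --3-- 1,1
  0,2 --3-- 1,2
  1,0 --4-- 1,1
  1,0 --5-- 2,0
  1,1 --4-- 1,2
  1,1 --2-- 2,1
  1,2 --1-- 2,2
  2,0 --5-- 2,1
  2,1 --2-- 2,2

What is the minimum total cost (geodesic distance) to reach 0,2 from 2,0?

Shortest path: 2,0 → 2,1 → 2,2 → 1,2 → 0,2, total weight = 11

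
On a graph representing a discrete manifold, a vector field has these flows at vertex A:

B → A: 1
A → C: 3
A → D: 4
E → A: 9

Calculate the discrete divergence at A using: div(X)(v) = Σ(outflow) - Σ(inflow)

Divergence = sum of outgoing flows = (-1) + 3 + 4 + (-9) = -3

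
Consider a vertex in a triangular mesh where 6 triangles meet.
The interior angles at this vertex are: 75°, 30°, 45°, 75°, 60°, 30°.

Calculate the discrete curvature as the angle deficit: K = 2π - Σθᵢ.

Sum of angles = 315°. K = 360° - 315° = 45° = π/4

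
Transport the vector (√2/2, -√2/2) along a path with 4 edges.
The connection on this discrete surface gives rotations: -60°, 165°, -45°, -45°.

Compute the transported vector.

Total rotation: (-60°) + 165° + (-45°) + (-45°) = 15°. Final vector: (0.8660, -0.5000)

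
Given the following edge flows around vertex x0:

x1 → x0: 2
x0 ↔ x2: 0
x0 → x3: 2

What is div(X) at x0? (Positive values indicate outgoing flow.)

Divergence = sum of outgoing flows = (-2) + 0 + 2 = 0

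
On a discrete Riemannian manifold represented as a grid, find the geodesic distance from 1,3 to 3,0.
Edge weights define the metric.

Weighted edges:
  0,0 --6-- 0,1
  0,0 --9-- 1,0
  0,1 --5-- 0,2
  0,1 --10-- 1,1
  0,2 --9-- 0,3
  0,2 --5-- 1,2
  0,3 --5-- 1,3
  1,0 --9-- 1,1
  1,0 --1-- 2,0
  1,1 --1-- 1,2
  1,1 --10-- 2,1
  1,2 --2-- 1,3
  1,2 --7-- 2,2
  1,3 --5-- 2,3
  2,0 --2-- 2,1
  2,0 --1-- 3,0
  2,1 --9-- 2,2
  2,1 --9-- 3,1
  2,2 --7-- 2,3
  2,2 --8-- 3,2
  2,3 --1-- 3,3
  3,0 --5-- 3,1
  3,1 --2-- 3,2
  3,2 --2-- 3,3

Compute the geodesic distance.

Shortest path: 1,3 → 1,2 → 1,1 → 1,0 → 2,0 → 3,0, total weight = 14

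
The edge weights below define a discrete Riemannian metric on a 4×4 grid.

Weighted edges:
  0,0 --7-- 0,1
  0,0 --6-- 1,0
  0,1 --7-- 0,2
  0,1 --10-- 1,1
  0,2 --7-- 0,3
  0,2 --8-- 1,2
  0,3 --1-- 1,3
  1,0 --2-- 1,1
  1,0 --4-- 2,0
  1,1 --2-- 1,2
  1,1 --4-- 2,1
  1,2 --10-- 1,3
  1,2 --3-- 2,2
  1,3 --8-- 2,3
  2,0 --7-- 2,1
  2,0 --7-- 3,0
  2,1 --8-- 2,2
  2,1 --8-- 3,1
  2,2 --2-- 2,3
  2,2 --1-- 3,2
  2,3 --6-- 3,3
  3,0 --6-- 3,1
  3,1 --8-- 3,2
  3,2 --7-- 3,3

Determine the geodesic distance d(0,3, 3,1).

Shortest path: 0,3 → 1,3 → 2,3 → 2,2 → 3,2 → 3,1, total weight = 20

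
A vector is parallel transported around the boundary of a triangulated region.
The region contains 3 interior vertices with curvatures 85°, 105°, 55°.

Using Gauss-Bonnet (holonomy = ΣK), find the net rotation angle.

Holonomy = total enclosed curvature = 85° + 105° + 55° = 245°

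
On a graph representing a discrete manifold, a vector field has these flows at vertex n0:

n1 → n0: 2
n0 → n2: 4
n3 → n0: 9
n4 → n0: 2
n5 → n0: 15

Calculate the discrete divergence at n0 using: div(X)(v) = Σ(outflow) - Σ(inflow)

Divergence = sum of outgoing flows = (-2) + 4 + (-9) + (-2) + (-15) = -24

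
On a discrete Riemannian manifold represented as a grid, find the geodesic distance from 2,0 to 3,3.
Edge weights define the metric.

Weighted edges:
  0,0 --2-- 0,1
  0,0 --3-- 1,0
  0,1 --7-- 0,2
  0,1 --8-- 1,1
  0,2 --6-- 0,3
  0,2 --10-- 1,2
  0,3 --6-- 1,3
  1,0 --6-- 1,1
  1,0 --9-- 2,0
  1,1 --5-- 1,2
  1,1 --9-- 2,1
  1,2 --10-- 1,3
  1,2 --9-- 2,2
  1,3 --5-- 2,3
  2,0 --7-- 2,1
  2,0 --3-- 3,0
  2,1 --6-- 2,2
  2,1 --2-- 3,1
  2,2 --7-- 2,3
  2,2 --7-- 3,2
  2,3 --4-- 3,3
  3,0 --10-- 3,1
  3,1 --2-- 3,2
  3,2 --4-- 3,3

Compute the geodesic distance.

Shortest path: 2,0 → 2,1 → 3,1 → 3,2 → 3,3, total weight = 15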